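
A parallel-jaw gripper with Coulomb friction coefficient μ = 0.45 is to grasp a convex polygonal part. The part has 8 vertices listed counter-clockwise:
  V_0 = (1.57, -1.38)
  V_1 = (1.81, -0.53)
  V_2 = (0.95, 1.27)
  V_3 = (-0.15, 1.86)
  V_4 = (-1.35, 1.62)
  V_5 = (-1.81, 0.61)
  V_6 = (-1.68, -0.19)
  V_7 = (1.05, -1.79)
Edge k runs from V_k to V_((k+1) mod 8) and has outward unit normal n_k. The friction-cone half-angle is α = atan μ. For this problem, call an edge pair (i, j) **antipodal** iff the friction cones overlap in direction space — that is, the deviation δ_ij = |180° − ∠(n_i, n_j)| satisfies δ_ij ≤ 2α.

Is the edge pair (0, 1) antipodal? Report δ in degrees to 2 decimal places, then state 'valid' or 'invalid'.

α = atan 0.45 = 24.23°;  2α = 48.46°
edge 0: e_0 = (+0.24, +0.85);  n_0 = (+0.9624, -0.2717)
edge 1: e_1 = (-0.86, +1.80);  n_1 = (+0.9023, +0.4311)
∠(n_0, n_1) = 41.30°
δ = |180° − 41.30°| = 138.70°
138.70° > 2α = 48.46°  →  invalid

δ = 138.70°, invalid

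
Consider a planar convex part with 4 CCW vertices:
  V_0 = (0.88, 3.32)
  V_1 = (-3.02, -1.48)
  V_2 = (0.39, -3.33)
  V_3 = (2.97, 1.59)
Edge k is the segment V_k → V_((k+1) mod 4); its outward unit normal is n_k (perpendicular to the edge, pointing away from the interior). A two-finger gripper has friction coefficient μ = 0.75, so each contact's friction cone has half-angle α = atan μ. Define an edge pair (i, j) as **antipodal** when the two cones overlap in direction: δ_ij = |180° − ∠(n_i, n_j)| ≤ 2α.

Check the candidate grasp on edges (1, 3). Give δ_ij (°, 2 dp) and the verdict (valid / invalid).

α = atan 0.75 = 36.87°;  2α = 73.74°
edge 1: e_1 = (+3.41, -1.85);  n_1 = (-0.4769, -0.8790)
edge 3: e_3 = (-2.09, +1.73);  n_3 = (+0.6376, +0.7703)
∠(n_1, n_3) = 168.86°
δ = |180° − 168.86°| = 11.14°
11.14° ≤ 2α = 73.74°  →  valid

δ = 11.14°, valid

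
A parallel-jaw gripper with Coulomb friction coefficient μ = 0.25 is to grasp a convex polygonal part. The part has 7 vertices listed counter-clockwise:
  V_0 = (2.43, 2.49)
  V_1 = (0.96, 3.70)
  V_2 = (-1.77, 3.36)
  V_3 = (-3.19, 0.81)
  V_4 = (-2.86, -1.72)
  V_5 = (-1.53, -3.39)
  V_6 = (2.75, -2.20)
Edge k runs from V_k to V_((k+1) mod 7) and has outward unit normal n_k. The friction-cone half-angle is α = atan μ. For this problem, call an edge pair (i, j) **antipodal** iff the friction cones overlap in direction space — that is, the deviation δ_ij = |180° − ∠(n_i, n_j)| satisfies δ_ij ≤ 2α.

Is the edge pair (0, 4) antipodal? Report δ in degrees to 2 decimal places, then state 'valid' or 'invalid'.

α = atan 0.25 = 14.04°;  2α = 28.07°
edge 0: e_0 = (-1.47, +1.21);  n_0 = (+0.6355, +0.7721)
edge 4: e_4 = (+1.33, -1.67);  n_4 = (-0.7822, -0.6230)
∠(n_0, n_4) = 167.99°
δ = |180° − 167.99°| = 12.01°
12.01° ≤ 2α = 28.07°  →  valid

δ = 12.01°, valid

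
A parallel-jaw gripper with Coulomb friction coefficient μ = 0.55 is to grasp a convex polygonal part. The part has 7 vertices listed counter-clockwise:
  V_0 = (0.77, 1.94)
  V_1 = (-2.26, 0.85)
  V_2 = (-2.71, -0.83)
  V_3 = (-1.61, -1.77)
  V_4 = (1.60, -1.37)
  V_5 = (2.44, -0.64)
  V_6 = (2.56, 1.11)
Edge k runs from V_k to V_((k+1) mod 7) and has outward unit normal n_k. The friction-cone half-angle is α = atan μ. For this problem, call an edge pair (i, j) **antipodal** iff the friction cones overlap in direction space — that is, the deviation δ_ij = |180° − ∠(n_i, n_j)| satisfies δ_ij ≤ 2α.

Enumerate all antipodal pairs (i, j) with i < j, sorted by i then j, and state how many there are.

count = 7; pairs: (0,3), (0,4), (1,4), (1,5), (2,5), (2,6), (3,6)

α = atan 0.55 = 28.81°;  2α = 57.62°
n_0 = (-0.3385, +0.9410)
n_1 = (-0.9659, +0.2587)
n_2 = (-0.6497, -0.7602)
n_3 = (+0.1237, -0.9923)
n_4 = (+0.6560, -0.7548)
n_5 = (+0.9977, -0.0684)
n_6 = (+0.4207, +0.9072)
  (0,1): δ = 124.78°  ·
  (0,2): δ = 60.30°  ·
  (0,3): δ = 12.68°  ✓
  (0,4): δ = 21.21°  ✓
  (0,5): δ = 66.29°  ·
  (0,6): δ = 135.34°  ·
  (1,2): δ = 115.52°  ·
  (1,3): δ = 67.90°  ·
  (1,4): δ = 34.01°  ✓
  (1,5): δ = 11.07°  ✓
  (1,6): δ = 80.12°  ·
  (2,3): δ = 132.38°  ·
  (2,4): δ = 98.49°  ·
  (2,5): δ = 53.41°  ✓
  (2,6): δ = 15.64°  ✓
  (3,4): δ = 146.11°  ·
  (3,5): δ = 101.03°  ·
  (3,6): δ = 31.98°  ✓
  (4,5): δ = 134.91°  ·
  (4,6): δ = 65.87°  ·
  (5,6): δ = 110.95°  ·
antipodal pairs: 7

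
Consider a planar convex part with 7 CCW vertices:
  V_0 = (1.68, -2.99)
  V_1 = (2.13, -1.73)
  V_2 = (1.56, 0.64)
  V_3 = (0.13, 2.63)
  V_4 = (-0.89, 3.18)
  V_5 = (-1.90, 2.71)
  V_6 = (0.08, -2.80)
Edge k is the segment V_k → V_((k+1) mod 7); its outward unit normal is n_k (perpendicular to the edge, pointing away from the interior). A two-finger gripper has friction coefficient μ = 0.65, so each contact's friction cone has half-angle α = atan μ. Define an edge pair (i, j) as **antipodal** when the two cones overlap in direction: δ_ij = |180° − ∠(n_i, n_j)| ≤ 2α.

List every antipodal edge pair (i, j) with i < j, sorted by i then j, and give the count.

α = atan 0.65 = 33.02°;  2α = 66.05°
n_0 = (+0.9417, -0.3363)
n_1 = (+0.9723, +0.2338)
n_2 = (+0.8121, +0.5836)
n_3 = (+0.4746, +0.8802)
n_4 = (-0.4219, +0.9066)
n_5 = (-0.9411, -0.3382)
n_6 = (-0.1179, -0.9930)
  (0,1): δ = 146.82°  ·
  (0,2): δ = 124.65°  ·
  (0,3): δ = 98.68°  ·
  (0,4): δ = 45.39°  ✓
  (0,5): δ = 39.42°  ✓
  (0,6): δ = 102.88°  ·
  (1,2): δ = 157.82°  ·
  (1,3): δ = 131.86°  ·
  (1,4): δ = 78.57°  ·
  (1,5): δ = 6.24°  ✓
  (1,6): δ = 69.70°  ·
  (2,3): δ = 154.04°  ·
  (2,4): δ = 100.75°  ·
  (2,5): δ = 15.94°  ✓
  (2,6): δ = 47.53°  ✓
  (3,4): δ = 126.71°  ·
  (3,5): δ = 41.90°  ✓
  (3,6): δ = 21.56°  ✓
  (4,5): δ = 95.19°  ·
  (4,6): δ = 31.73°  ✓
  (5,6): δ = 116.54°  ·
antipodal pairs: 8

count = 8; pairs: (0,4), (0,5), (1,5), (2,5), (2,6), (3,5), (3,6), (4,6)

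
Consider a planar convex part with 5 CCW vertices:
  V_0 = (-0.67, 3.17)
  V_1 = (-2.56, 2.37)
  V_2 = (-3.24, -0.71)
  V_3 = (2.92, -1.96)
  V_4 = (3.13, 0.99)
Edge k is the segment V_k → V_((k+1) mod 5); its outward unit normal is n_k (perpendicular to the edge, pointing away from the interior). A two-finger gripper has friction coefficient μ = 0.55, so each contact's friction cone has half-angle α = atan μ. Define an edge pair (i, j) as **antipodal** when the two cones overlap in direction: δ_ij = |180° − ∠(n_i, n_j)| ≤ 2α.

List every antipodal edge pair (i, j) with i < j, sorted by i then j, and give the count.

α = atan 0.55 = 28.81°;  2α = 57.62°
n_0 = (-0.3898, +0.9209)
n_1 = (-0.9765, +0.2156)
n_2 = (-0.1989, -0.9800)
n_3 = (+0.9975, -0.0710)
n_4 = (+0.4976, +0.8674)
  (0,1): δ = 125.39°  ·
  (0,2): δ = 34.41°  ✓
  (0,3): δ = 62.99°  ·
  (0,4): δ = 127.22°  ·
  (1,2): δ = 89.02°  ·
  (1,3): δ = 8.38°  ✓
  (1,4): δ = 72.61°  ·
  (2,3): δ = 82.60°  ·
  (2,4): δ = 18.37°  ✓
  (3,4): δ = 115.77°  ·
antipodal pairs: 3

count = 3; pairs: (0,2), (1,3), (2,4)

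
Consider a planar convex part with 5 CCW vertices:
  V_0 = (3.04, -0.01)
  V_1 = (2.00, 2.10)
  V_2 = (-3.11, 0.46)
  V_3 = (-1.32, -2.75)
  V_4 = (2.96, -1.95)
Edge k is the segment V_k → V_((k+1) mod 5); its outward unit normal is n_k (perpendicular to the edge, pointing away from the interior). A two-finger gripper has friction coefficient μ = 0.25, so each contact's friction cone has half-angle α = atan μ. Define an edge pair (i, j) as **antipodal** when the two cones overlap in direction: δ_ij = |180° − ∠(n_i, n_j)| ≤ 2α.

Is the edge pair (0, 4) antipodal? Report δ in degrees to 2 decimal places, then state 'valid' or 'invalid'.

δ = 151.40°, invalid

α = atan 0.25 = 14.04°;  2α = 28.07°
edge 0: e_0 = (-1.04, +2.11);  n_0 = (+0.8970, +0.4421)
edge 4: e_4 = (+0.08, +1.94);  n_4 = (+0.9992, -0.0412)
∠(n_0, n_4) = 28.60°
δ = |180° − 28.60°| = 151.40°
151.40° > 2α = 28.07°  →  invalid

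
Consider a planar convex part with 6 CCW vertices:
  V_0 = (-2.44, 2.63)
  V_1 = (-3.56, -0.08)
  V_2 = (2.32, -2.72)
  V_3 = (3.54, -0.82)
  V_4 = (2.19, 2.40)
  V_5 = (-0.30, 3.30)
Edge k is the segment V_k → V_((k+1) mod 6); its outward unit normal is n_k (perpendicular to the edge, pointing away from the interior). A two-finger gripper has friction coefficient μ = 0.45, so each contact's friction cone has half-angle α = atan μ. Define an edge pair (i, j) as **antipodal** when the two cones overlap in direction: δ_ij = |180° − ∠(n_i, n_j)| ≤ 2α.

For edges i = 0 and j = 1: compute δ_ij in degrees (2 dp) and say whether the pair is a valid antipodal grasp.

α = atan 0.45 = 24.23°;  2α = 48.46°
edge 0: e_0 = (-1.12, -2.71);  n_0 = (-0.9242, +0.3820)
edge 1: e_1 = (+5.88, -2.64);  n_1 = (-0.4096, -0.9123)
∠(n_0, n_1) = 88.28°
δ = |180° − 88.28°| = 91.72°
91.72° > 2α = 48.46°  →  invalid

δ = 91.72°, invalid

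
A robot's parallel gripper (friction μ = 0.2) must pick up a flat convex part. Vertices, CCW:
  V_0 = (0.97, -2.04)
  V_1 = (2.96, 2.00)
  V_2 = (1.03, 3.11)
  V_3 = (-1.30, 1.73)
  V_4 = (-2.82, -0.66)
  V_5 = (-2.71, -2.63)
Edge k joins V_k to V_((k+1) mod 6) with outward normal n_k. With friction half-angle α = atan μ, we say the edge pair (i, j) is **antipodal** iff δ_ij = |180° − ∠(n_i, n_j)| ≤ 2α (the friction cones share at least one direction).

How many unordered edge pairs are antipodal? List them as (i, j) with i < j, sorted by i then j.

count = 2; pairs: (0,3), (2,5)

α = atan 0.2 = 11.31°;  2α = 22.62°
n_0 = (+0.8971, -0.4419)
n_1 = (+0.4986, +0.8669)
n_2 = (-0.5096, +0.8604)
n_3 = (-0.8438, +0.5366)
n_4 = (-0.9984, -0.0558)
n_5 = (+0.1583, -0.9874)
  (0,1): δ = 93.68°  ·
  (0,2): δ = 33.14°  ·
  (0,3): δ = 6.23°  ✓
  (0,4): δ = 29.42°  ·
  (0,5): δ = 125.33°  ·
  (1,2): δ = 119.46°  ·
  (1,3): δ = 92.55°  ·
  (1,4): δ = 56.90°  ·
  (1,5): δ = 39.01°  ·
  (2,3): δ = 153.09°  ·
  (2,4): δ = 117.44°  ·
  (2,5): δ = 21.53°  ✓
  (3,4): δ = 144.35°  ·
  (3,5): δ = 48.44°  ·
  (4,5): δ = 84.09°  ·
antipodal pairs: 2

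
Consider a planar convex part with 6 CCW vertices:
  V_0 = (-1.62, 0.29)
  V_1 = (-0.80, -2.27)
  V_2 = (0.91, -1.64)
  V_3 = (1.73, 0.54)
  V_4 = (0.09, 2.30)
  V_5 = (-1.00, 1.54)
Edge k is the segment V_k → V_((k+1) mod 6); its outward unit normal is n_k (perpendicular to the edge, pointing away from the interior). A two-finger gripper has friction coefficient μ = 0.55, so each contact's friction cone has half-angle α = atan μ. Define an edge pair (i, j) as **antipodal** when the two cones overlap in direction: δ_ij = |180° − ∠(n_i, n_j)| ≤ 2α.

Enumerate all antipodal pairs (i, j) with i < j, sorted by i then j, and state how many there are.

α = atan 0.55 = 28.81°;  2α = 57.62°
n_0 = (-0.9523, -0.3050)
n_1 = (+0.3457, -0.9383)
n_2 = (+0.9360, -0.3521)
n_3 = (+0.7316, +0.6817)
n_4 = (-0.5719, +0.8203)
n_5 = (-0.8959, +0.4443)
  (0,1): δ = 87.54°  ·
  (0,2): δ = 38.37°  ✓
  (0,3): δ = 25.22°  ✓
  (0,4): δ = 107.13°  ·
  (0,5): δ = 135.86°  ·
  (1,2): δ = 130.84°  ·
  (1,3): δ = 67.25°  ·
  (1,4): δ = 14.66°  ✓
  (1,5): δ = 43.39°  ✓
  (2,3): δ = 116.41°  ·
  (2,4): δ = 34.50°  ✓
  (2,5): δ = 5.77°  ✓
  (3,4): δ = 98.09°  ·
  (3,5): δ = 69.36°  ·
  (4,5): δ = 151.27°  ·
antipodal pairs: 6

count = 6; pairs: (0,2), (0,3), (1,4), (1,5), (2,4), (2,5)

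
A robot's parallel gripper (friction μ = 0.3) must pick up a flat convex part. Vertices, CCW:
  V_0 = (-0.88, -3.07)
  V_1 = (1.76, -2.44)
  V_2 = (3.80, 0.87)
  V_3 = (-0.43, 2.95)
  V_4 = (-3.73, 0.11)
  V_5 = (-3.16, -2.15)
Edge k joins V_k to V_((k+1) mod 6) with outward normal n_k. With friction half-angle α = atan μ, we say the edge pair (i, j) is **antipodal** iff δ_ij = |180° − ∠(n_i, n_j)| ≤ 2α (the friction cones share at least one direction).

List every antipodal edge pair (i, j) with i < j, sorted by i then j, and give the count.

count = 3; pairs: (0,3), (1,3), (2,5)

α = atan 0.3 = 16.70°;  2α = 33.40°
n_0 = (+0.2321, -0.9727)
n_1 = (+0.8513, -0.5247)
n_2 = (+0.4413, +0.8974)
n_3 = (-0.6523, +0.7580)
n_4 = (-0.9696, -0.2446)
n_5 = (-0.3742, -0.9274)
  (0,1): δ = 135.07°  ·
  (0,2): δ = 39.61°  ·
  (0,3): δ = 27.29°  ✓
  (0,4): δ = 90.73°  ·
  (0,5): δ = 144.60°  ·
  (1,2): δ = 84.54°  ·
  (1,3): δ = 17.64°  ✓
  (1,4): δ = 45.80°  ·
  (1,5): δ = 99.67°  ·
  (2,3): δ = 113.10°  ·
  (2,4): δ = 49.66°  ·
  (2,5): δ = 4.21°  ✓
  (3,4): δ = 116.56°  ·
  (3,5): δ = 62.69°  ·
  (4,5): δ = 126.13°  ·
antipodal pairs: 3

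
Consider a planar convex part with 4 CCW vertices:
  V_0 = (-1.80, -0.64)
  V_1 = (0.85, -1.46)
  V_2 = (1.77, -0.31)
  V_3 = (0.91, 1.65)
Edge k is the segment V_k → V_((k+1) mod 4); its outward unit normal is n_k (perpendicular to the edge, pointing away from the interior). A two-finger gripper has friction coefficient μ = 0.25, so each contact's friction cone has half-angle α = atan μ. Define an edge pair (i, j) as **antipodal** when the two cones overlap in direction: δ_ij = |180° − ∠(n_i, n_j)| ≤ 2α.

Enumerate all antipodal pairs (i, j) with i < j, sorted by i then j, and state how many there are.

α = atan 0.25 = 14.04°;  2α = 28.07°
n_0 = (-0.2956, -0.9553)
n_1 = (+0.7809, -0.6247)
n_2 = (+0.9157, +0.4018)
n_3 = (-0.6454, +0.7638)
  (0,1): δ = 111.47°  ·
  (0,2): δ = 49.12°  ·
  (0,3): δ = 57.39°  ·
  (1,2): δ = 117.65°  ·
  (1,3): δ = 11.14°  ✓
  (2,3): δ = 73.49°  ·
antipodal pairs: 1

count = 1; pairs: (1,3)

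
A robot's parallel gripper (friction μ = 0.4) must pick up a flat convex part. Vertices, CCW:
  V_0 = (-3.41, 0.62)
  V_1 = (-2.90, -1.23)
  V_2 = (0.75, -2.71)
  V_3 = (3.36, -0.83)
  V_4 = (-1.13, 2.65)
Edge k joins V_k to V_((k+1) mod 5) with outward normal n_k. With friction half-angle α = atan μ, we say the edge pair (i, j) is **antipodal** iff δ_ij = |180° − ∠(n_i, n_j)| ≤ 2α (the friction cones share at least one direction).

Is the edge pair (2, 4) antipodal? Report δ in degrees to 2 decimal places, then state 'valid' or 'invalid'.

α = atan 0.4 = 21.80°;  2α = 43.60°
edge 2: e_2 = (+2.61, +1.88);  n_2 = (+0.5845, -0.8114)
edge 4: e_4 = (-2.28, -2.03);  n_4 = (-0.6650, +0.7469)
∠(n_2, n_4) = 174.09°
δ = |180° − 174.09°| = 5.91°
5.91° ≤ 2α = 43.60°  →  valid

δ = 5.91°, valid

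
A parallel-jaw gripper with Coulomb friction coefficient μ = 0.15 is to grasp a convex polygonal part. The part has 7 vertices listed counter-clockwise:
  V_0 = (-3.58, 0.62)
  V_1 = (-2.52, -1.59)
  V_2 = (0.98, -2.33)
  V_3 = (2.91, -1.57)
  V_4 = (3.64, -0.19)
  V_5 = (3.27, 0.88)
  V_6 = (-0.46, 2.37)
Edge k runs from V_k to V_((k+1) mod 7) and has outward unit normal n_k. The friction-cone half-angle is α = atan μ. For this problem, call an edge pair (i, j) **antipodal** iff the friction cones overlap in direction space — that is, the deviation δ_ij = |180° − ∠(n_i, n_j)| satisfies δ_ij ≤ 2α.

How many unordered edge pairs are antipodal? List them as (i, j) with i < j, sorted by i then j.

count = 3; pairs: (0,4), (1,5), (2,6)

α = atan 0.15 = 8.53°;  2α = 17.06°
n_0 = (-0.9017, -0.4325)
n_1 = (-0.2069, -0.9784)
n_2 = (+0.3664, -0.9305)
n_3 = (+0.8839, -0.4676)
n_4 = (+0.9451, +0.3268)
n_5 = (+0.3710, +0.9286)
n_6 = (-0.4892, +0.8722)
  (0,1): δ = 127.56°  ·
  (0,2): δ = 94.13°  ·
  (0,3): δ = 53.50°  ·
  (0,4): δ = 6.55°  ✓
  (0,5): δ = 42.60°  ·
  (0,6): δ = 93.66°  ·
  (1,2): δ = 146.57°  ·
  (1,3): δ = 105.94°  ·
  (1,4): δ = 58.99°  ·
  (1,5): δ = 9.84°  ✓
  (1,6): δ = 41.23°  ·
  (2,3): δ = 139.37°  ·
  (2,4): δ = 92.42°  ·
  (2,5): δ = 43.27°  ·
  (2,6): δ = 7.79°  ✓
  (3,4): δ = 133.05°  ·
  (3,5): δ = 83.90°  ·
  (3,6): δ = 32.83°  ·
  (4,5): δ = 130.85°  ·
  (4,6): δ = 79.79°  ·
  (5,6): δ = 128.94°  ·
antipodal pairs: 3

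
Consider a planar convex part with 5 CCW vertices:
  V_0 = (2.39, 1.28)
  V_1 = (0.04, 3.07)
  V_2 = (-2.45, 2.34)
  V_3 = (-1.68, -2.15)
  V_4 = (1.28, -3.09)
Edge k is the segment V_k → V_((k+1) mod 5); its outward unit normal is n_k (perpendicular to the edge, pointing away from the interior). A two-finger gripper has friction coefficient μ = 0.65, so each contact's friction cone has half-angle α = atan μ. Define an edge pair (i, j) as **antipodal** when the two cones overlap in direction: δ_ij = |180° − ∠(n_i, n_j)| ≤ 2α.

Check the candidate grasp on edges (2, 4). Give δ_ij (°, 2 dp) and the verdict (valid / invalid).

α = atan 0.65 = 33.02°;  2α = 66.05°
edge 2: e_2 = (+0.77, -4.49);  n_2 = (-0.9856, -0.1690)
edge 4: e_4 = (+1.11, +4.37);  n_4 = (+0.9692, -0.2462)
∠(n_2, n_4) = 156.02°
δ = |180° − 156.02°| = 23.98°
23.98° ≤ 2α = 66.05°  →  valid

δ = 23.98°, valid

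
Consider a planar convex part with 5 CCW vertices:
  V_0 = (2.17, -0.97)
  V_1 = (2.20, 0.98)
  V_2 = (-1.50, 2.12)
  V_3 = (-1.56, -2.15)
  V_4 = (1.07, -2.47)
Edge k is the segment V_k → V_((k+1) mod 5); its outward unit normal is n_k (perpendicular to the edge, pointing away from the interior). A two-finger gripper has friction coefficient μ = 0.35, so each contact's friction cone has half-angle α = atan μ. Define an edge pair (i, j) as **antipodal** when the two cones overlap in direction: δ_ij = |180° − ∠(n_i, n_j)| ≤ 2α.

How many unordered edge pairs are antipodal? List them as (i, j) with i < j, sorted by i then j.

α = atan 0.35 = 19.29°;  2α = 38.58°
n_0 = (+0.9999, -0.0154)
n_1 = (+0.2944, +0.9557)
n_2 = (-0.9999, +0.0141)
n_3 = (-0.1208, -0.9927)
n_4 = (+0.8064, -0.5914)
  (0,1): δ = 106.24°  ·
  (0,2): δ = 0.08°  ✓
  (0,3): δ = 83.94°  ·
  (0,4): δ = 144.63°  ·
  (1,2): δ = 73.68°  ·
  (1,3): δ = 10.19°  ✓
  (1,4): δ = 70.87°  ·
  (2,3): δ = 96.13°  ·
  (2,4): δ = 35.45°  ✓
  (3,4): δ = 119.32°  ·
antipodal pairs: 3

count = 3; pairs: (0,2), (1,3), (2,4)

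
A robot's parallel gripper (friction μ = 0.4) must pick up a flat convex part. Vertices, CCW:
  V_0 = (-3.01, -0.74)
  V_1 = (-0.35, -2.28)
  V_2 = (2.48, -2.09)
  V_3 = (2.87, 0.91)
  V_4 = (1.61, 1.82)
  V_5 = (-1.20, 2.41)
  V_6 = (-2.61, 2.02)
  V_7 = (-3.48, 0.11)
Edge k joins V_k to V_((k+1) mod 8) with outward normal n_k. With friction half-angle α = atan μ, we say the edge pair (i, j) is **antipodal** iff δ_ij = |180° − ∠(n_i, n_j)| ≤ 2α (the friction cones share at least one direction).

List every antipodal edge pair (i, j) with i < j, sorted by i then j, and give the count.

α = atan 0.4 = 21.80°;  2α = 43.60°
n_0 = (-0.5010, -0.8654)
n_1 = (+0.0670, -0.9978)
n_2 = (+0.9917, -0.1289)
n_3 = (+0.5855, +0.8107)
n_4 = (+0.2055, +0.9787)
n_5 = (-0.2666, +0.9638)
n_6 = (-0.9100, +0.4145)
n_7 = (-0.8751, -0.4839)
  (0,1): δ = 146.09°  ·
  (0,2): δ = 67.34°  ·
  (0,3): δ = 5.77°  ✓
  (0,4): δ = 18.21°  ✓
  (0,5): δ = 45.53°  ·
  (0,6): δ = 95.58°  ·
  (0,7): δ = 149.01°  ·
  (1,2): δ = 101.25°  ·
  (1,3): δ = 39.68°  ✓
  (1,4): δ = 15.70°  ✓
  (1,5): δ = 11.62°  ✓
  (1,6): δ = 61.67°  ·
  (1,7): δ = 115.10°  ·
  (2,3): δ = 118.43°  ·
  (2,4): δ = 94.45°  ·
  (2,5): δ = 67.13°  ·
  (2,6): δ = 17.08°  ✓
  (2,7): δ = 36.35°  ✓
  (3,4): δ = 156.02°  ·
  (3,5): δ = 128.70°  ·
  (3,6): δ = 78.65°  ·
  (3,7): δ = 25.22°  ✓
  (4,5): δ = 152.68°  ·
  (4,6): δ = 102.63°  ·
  (4,7): δ = 49.20°  ·
  (5,6): δ = 129.95°  ·
  (5,7): δ = 76.52°  ·
  (6,7): δ = 126.57°  ·
antipodal pairs: 8

count = 8; pairs: (0,3), (0,4), (1,3), (1,4), (1,5), (2,6), (2,7), (3,7)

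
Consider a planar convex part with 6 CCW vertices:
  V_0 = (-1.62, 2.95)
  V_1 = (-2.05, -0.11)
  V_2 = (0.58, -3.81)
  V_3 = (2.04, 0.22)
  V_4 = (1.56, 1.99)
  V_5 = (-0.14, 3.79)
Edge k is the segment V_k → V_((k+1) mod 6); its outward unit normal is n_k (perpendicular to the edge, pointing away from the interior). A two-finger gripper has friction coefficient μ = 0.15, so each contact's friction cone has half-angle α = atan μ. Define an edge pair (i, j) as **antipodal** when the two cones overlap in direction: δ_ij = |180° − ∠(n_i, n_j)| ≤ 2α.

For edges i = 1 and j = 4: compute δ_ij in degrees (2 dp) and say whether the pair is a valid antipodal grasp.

α = atan 0.15 = 8.53°;  2α = 17.06°
edge 1: e_1 = (+2.63, -3.70);  n_1 = (-0.8151, -0.5794)
edge 4: e_4 = (-1.70, +1.80);  n_4 = (+0.7270, +0.6866)
∠(n_1, n_4) = 172.04°
δ = |180° − 172.04°| = 7.96°
7.96° ≤ 2α = 17.06°  →  valid

δ = 7.96°, valid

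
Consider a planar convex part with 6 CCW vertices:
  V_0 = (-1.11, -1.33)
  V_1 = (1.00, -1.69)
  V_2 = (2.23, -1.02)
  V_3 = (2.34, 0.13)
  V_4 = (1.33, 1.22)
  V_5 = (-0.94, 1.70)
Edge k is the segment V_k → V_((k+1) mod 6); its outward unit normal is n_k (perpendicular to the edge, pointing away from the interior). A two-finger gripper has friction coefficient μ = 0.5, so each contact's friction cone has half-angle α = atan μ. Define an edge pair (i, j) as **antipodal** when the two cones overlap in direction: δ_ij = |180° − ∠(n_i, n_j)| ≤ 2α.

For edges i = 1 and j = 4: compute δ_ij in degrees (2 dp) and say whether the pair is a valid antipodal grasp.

δ = 40.52°, valid

α = atan 0.5 = 26.57°;  2α = 53.13°
edge 1: e_1 = (+1.23, +0.67);  n_1 = (+0.4784, -0.8782)
edge 4: e_4 = (-2.27, +0.48);  n_4 = (+0.2069, +0.9784)
∠(n_1, n_4) = 139.48°
δ = |180° − 139.48°| = 40.52°
40.52° ≤ 2α = 53.13°  →  valid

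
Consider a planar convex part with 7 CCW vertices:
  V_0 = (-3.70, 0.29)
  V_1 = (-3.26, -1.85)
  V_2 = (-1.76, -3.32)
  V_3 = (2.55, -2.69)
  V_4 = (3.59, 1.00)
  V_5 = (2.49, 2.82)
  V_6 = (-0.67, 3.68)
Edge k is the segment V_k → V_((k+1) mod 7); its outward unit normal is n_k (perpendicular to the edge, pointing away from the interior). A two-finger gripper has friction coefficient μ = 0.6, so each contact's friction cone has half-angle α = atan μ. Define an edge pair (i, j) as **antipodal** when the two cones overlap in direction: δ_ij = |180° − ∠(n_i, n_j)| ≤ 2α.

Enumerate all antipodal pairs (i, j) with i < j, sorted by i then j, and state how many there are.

count = 8; pairs: (0,3), (0,4), (1,3), (1,4), (1,5), (2,5), (2,6), (3,6)

α = atan 0.6 = 30.96°;  2α = 61.93°
n_0 = (-0.9795, -0.2014)
n_1 = (-0.6999, -0.7142)
n_2 = (+0.1446, -0.9895)
n_3 = (+0.9625, -0.2713)
n_4 = (+0.8558, +0.5173)
n_5 = (+0.2626, +0.9649)
n_6 = (-0.7456, +0.6664)
  (0,1): δ = 146.04°  ·
  (0,2): δ = 93.30°  ·
  (0,3): δ = 27.36°  ✓
  (0,4): δ = 19.53°  ✓
  (0,5): δ = 63.16°  ·
  (0,6): δ = 126.59°  ·
  (1,2): δ = 127.26°  ·
  (1,3): δ = 61.32°  ✓
  (1,4): δ = 14.43°  ✓
  (1,5): δ = 29.20°  ✓
  (1,6): δ = 92.63°  ·
  (2,3): δ = 114.06°  ·
  (2,4): δ = 67.17°  ·
  (2,5): δ = 23.54°  ✓
  (2,6): δ = 39.89°  ✓
  (3,4): δ = 133.11°  ·
  (3,5): δ = 89.48°  ·
  (3,6): δ = 26.05°  ✓
  (4,5): δ = 136.37°  ·
  (4,6): δ = 72.94°  ·
  (5,6): δ = 116.57°  ·
antipodal pairs: 8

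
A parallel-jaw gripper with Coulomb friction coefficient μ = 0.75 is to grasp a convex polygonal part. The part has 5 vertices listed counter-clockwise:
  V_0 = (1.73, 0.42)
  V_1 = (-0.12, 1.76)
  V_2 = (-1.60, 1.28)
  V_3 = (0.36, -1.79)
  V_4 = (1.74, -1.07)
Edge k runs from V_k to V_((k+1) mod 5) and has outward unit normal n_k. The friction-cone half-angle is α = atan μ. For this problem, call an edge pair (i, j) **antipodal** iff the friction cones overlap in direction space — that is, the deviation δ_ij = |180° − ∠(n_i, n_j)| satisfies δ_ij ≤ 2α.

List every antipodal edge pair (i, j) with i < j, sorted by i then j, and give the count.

count = 5; pairs: (0,2), (0,3), (1,3), (1,4), (2,4)

α = atan 0.75 = 36.87°;  2α = 73.74°
n_0 = (+0.5866, +0.8099)
n_1 = (-0.3085, +0.9512)
n_2 = (-0.8429, -0.5381)
n_3 = (+0.4626, -0.8866)
n_4 = (+1.0000, +0.0067)
  (0,1): δ = 126.11°  ·
  (0,2): δ = 21.53°  ✓
  (0,3): δ = 63.47°  ✓
  (0,4): δ = 126.30°  ·
  (1,2): δ = 75.41°  ·
  (1,3): δ = 9.58°  ✓
  (1,4): δ = 72.42°  ✓
  (2,3): δ = 95.00°  ·
  (2,4): δ = 32.17°  ✓
  (3,4): δ = 117.17°  ·
antipodal pairs: 5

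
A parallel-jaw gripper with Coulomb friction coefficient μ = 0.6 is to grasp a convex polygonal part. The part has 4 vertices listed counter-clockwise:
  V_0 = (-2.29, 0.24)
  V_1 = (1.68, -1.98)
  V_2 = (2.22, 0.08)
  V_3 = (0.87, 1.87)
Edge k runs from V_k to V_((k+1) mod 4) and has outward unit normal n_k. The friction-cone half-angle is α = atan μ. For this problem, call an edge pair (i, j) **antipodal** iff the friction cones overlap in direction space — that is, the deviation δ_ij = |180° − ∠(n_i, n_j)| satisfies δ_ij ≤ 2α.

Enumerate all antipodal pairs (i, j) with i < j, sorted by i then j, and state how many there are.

α = atan 0.6 = 30.96°;  2α = 61.93°
n_0 = (-0.4881, -0.8728)
n_1 = (+0.9673, -0.2536)
n_2 = (+0.7984, +0.6021)
n_3 = (-0.4584, +0.8887)
  (0,1): δ = 75.48°  ·
  (0,2): δ = 23.76°  ✓
  (0,3): δ = 56.50°  ✓
  (1,2): δ = 128.29°  ·
  (1,3): δ = 48.03°  ✓
  (2,3): δ = 99.74°  ·
antipodal pairs: 3

count = 3; pairs: (0,2), (0,3), (1,3)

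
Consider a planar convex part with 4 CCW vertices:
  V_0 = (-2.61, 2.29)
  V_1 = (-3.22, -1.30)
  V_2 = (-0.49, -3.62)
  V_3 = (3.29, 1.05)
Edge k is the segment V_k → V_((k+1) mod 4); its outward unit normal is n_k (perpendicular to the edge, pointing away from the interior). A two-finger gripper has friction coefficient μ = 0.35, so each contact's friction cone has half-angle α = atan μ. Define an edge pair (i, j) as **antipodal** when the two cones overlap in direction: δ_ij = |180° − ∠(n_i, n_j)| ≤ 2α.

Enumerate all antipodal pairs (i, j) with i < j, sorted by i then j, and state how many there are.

count = 2; pairs: (0,2), (1,3)

α = atan 0.35 = 19.29°;  2α = 38.58°
n_0 = (-0.9859, +0.1675)
n_1 = (-0.6476, -0.7620)
n_2 = (+0.7773, -0.6292)
n_3 = (+0.2057, +0.9786)
  (0,1): δ = 120.72°  ·
  (0,2): δ = 29.34°  ✓
  (0,3): δ = 87.77°  ·
  (1,2): δ = 88.63°  ·
  (1,3): δ = 28.49°  ✓
  (2,3): δ = 62.88°  ·
antipodal pairs: 2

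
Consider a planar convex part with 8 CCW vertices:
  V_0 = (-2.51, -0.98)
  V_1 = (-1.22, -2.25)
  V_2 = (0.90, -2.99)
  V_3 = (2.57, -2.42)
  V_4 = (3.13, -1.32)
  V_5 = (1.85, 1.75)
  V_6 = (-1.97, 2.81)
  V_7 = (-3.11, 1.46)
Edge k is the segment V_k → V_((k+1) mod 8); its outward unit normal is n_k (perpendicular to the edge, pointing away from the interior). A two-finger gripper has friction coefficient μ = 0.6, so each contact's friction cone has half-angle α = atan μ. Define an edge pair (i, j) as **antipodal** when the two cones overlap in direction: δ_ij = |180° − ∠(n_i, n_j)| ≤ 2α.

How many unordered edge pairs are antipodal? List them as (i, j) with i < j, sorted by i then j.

count = 10; pairs: (0,4), (0,5), (1,4), (1,5), (2,5), (2,6), (3,6), (3,7), (4,7), (5,7)

α = atan 0.6 = 30.96°;  2α = 61.93°
n_0 = (-0.7016, -0.7126)
n_1 = (-0.3296, -0.9441)
n_2 = (+0.3230, -0.9464)
n_3 = (+0.8912, -0.4537)
n_4 = (+0.9230, +0.3848)
n_5 = (+0.2674, +0.9636)
n_6 = (-0.7640, +0.6452)
n_7 = (-0.9711, -0.2388)
  (0,1): δ = 154.69°  ·
  (0,2): δ = 116.60°  ·
  (0,3): δ = 72.43°  ·
  (0,4): δ = 22.81°  ✓
  (0,5): δ = 29.04°  ✓
  (0,6): δ = 94.37°  ·
  (0,7): δ = 148.37°  ·
  (1,2): δ = 141.91°  ·
  (1,3): δ = 97.74°  ·
  (1,4): δ = 48.13°  ✓
  (1,5): δ = 3.73°  ✓
  (1,6): δ = 69.06°  ·
  (1,7): δ = 123.06°  ·
  (2,3): δ = 135.83°  ·
  (2,4): δ = 86.21°  ·
  (2,5): δ = 34.35°  ✓
  (2,6): δ = 30.98°  ✓
  (2,7): δ = 84.97°  ·
  (3,4): δ = 130.39°  ·
  (3,5): δ = 78.53°  ·
  (3,6): δ = 13.20°  ✓
  (3,7): δ = 40.80°  ✓
  (4,5): δ = 128.14°  ·
  (4,6): δ = 62.81°  ·
  (4,7): δ = 8.82°  ✓
  (5,6): δ = 114.67°  ·
  (5,7): δ = 60.68°  ✓
  (6,7): δ = 126.01°  ·
antipodal pairs: 10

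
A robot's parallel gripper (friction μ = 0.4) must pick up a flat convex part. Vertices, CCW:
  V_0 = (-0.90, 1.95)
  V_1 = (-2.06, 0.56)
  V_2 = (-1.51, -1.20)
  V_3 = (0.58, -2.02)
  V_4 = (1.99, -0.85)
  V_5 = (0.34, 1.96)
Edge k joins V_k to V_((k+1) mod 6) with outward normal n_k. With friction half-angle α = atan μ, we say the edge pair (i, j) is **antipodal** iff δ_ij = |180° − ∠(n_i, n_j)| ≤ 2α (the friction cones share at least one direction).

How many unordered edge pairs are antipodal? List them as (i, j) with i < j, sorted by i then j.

α = atan 0.4 = 21.80°;  2α = 43.60°
n_0 = (-0.7678, +0.6407)
n_1 = (-0.9545, -0.2983)
n_2 = (-0.3652, -0.9309)
n_3 = (+0.6386, -0.7696)
n_4 = (+0.8623, +0.5063)
n_5 = (-0.0081, +1.0000)
  (0,1): δ = 122.80°  ·
  (0,2): δ = 71.58°  ·
  (0,3): δ = 10.47°  ✓
  (0,4): δ = 70.27°  ·
  (0,5): δ = 130.31°  ·
  (1,2): δ = 128.78°  ·
  (1,3): δ = 67.67°  ·
  (1,4): δ = 13.07°  ✓
  (1,5): δ = 73.11°  ·
  (2,3): δ = 118.89°  ·
  (2,4): δ = 38.16°  ✓
  (2,5): δ = 21.88°  ✓
  (3,4): δ = 99.26°  ·
  (3,5): δ = 39.22°  ✓
  (4,5): δ = 119.96°  ·
antipodal pairs: 5

count = 5; pairs: (0,3), (1,4), (2,4), (2,5), (3,5)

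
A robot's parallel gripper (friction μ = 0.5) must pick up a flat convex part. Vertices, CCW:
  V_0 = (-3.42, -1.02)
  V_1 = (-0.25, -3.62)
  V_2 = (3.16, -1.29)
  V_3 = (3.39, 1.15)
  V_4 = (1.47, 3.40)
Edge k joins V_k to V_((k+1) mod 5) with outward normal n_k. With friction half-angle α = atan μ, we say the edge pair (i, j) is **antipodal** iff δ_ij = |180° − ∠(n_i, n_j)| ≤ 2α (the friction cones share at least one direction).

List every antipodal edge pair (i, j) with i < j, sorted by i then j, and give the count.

α = atan 0.5 = 26.57°;  2α = 53.13°
n_0 = (-0.6342, -0.7732)
n_1 = (+0.5642, -0.8257)
n_2 = (+0.9956, -0.0938)
n_3 = (+0.7607, +0.6491)
n_4 = (-0.6706, +0.7419)
  (0,1): δ = 106.30°  ·
  (0,2): δ = 56.03°  ·
  (0,3): δ = 10.17°  ✓
  (0,4): δ = 81.47°  ·
  (1,2): δ = 129.73°  ·
  (1,3): δ = 83.87°  ·
  (1,4): δ = 7.77°  ✓
  (2,3): δ = 134.14°  ·
  (2,4): δ = 42.51°  ✓
  (3,4): δ = 88.37°  ·
antipodal pairs: 3

count = 3; pairs: (0,3), (1,4), (2,4)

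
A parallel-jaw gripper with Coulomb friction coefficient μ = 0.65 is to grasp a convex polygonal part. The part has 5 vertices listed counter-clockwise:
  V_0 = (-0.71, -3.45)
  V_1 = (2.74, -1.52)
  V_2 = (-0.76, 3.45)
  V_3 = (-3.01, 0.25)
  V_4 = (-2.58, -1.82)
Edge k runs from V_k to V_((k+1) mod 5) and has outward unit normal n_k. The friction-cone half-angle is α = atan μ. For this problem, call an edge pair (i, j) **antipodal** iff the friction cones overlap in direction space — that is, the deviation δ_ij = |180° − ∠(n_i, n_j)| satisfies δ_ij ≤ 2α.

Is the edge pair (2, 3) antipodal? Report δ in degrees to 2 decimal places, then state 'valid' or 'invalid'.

α = atan 0.65 = 33.02°;  2α = 66.05°
edge 2: e_2 = (-2.25, -3.20);  n_2 = (-0.8180, +0.5752)
edge 3: e_3 = (+0.43, -2.07);  n_3 = (-0.9791, -0.2034)
∠(n_2, n_3) = 46.85°
δ = |180° − 46.85°| = 133.15°
133.15° > 2α = 66.05°  →  invalid

δ = 133.15°, invalid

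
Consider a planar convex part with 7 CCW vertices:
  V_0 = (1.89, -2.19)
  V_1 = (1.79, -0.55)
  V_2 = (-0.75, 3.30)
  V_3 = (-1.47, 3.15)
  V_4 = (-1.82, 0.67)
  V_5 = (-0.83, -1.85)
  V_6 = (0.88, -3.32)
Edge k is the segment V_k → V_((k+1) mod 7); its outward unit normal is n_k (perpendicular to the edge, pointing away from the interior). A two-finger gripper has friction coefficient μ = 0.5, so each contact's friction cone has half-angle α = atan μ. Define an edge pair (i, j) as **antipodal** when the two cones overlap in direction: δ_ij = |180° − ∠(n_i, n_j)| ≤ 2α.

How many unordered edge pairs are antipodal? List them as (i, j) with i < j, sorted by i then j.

α = atan 0.5 = 26.57°;  2α = 53.13°
n_0 = (+0.9981, +0.0609)
n_1 = (+0.8347, +0.5507)
n_2 = (-0.2040, +0.9790)
n_3 = (-0.9902, +0.1397)
n_4 = (-0.9308, -0.3657)
n_5 = (-0.6519, -0.7583)
n_6 = (+0.7456, -0.6664)
  (0,1): δ = 150.07°  ·
  (0,2): δ = 81.72°  ·
  (0,3): δ = 11.52°  ✓
  (0,4): δ = 17.96°  ✓
  (0,5): δ = 45.83°  ✓
  (0,6): δ = 134.72°  ·
  (1,2): δ = 111.65°  ·
  (1,3): δ = 41.45°  ✓
  (1,4): δ = 11.97°  ✓
  (1,5): δ = 15.90°  ✓
  (1,6): δ = 104.80°  ·
  (2,3): δ = 109.80°  ·
  (2,4): δ = 80.32°  ·
  (2,5): δ = 52.45°  ✓
  (2,6): δ = 36.44°  ✓
  (3,4): δ = 150.52°  ·
  (3,5): δ = 122.65°  ·
  (3,6): δ = 33.76°  ✓
  (4,5): δ = 152.13°  ·
  (4,6): δ = 63.24°  ·
  (5,6): δ = 91.11°  ·
antipodal pairs: 9

count = 9; pairs: (0,3), (0,4), (0,5), (1,3), (1,4), (1,5), (2,5), (2,6), (3,6)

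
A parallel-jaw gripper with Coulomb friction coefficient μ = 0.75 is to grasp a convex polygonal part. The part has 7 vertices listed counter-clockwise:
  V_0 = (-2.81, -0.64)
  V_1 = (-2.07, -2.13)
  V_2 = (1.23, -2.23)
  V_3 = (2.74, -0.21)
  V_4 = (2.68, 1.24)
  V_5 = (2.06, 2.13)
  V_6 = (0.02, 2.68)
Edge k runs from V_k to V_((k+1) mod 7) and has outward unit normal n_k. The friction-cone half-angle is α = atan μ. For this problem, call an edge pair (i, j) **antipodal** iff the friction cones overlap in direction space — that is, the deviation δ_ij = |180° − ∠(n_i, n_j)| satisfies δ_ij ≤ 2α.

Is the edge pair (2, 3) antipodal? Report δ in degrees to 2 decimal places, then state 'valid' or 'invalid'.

α = atan 0.75 = 36.87°;  2α = 73.74°
edge 2: e_2 = (+1.51, +2.02);  n_2 = (+0.8010, -0.5987)
edge 3: e_3 = (-0.06, +1.45);  n_3 = (+0.9991, +0.0413)
∠(n_2, n_3) = 39.15°
δ = |180° − 39.15°| = 140.85°
140.85° > 2α = 73.74°  →  invalid

δ = 140.85°, invalid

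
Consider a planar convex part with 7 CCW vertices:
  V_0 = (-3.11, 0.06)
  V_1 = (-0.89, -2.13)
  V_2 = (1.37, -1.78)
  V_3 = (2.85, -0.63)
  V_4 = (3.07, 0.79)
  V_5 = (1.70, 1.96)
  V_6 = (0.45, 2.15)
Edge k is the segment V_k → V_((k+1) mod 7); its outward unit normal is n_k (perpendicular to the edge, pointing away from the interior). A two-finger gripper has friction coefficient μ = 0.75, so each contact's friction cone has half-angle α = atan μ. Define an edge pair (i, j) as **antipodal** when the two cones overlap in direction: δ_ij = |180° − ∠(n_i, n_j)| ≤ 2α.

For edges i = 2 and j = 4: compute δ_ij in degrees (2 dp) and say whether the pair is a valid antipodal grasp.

δ = 78.35°, invalid

α = atan 0.75 = 36.87°;  2α = 73.74°
edge 2: e_2 = (+1.48, +1.15);  n_2 = (+0.6136, -0.7896)
edge 4: e_4 = (-1.37, +1.17);  n_4 = (+0.6494, +0.7604)
∠(n_2, n_4) = 101.65°
δ = |180° − 101.65°| = 78.35°
78.35° > 2α = 73.74°  →  invalid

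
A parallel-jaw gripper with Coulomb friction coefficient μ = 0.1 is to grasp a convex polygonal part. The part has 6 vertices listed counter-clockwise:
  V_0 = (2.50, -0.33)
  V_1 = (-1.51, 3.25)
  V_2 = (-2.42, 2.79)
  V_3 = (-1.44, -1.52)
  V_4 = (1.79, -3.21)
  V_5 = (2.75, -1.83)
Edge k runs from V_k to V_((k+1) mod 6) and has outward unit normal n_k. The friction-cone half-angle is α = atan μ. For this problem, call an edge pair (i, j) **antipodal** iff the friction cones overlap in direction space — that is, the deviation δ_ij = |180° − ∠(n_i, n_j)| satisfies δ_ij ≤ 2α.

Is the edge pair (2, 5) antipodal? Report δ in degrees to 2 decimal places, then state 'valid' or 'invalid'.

α = atan 0.1 = 5.71°;  2α = 11.42°
edge 2: e_2 = (+0.98, -4.31);  n_2 = (-0.9751, -0.2217)
edge 5: e_5 = (-0.25, +1.50);  n_5 = (+0.9864, +0.1644)
∠(n_2, n_5) = 176.65°
δ = |180° − 176.65°| = 3.35°
3.35° ≤ 2α = 11.42°  →  valid

δ = 3.35°, valid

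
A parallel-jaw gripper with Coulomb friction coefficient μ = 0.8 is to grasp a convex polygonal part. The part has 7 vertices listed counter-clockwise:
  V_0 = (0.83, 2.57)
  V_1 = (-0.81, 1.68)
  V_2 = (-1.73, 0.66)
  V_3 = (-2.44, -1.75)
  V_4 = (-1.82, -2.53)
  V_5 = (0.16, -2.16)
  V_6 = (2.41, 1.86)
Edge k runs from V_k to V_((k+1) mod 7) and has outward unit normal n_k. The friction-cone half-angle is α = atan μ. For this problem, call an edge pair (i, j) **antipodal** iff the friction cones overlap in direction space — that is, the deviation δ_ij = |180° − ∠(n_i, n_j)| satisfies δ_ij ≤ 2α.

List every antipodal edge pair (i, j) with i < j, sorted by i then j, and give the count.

count = 9; pairs: (0,4), (0,5), (1,4), (1,5), (2,4), (2,5), (3,5), (3,6), (4,6)

α = atan 0.8 = 38.66°;  2α = 77.32°
n_0 = (-0.4770, +0.8789)
n_1 = (-0.7426, +0.6698)
n_2 = (-0.9592, +0.2826)
n_3 = (-0.7828, -0.6222)
n_4 = (+0.1837, -0.9830)
n_5 = (+0.8726, -0.4884)
n_6 = (+0.4099, +0.9121)
  (0,1): δ = 160.54°  ·
  (0,2): δ = 134.90°  ·
  (0,3): δ = 80.01°  ·
  (0,4): δ = 17.90°  ✓
  (0,5): δ = 32.28°  ✓
  (0,6): δ = 127.31°  ·
  (1,2): δ = 154.37°  ·
  (1,3): δ = 99.47°  ·
  (1,4): δ = 37.37°  ✓
  (1,5): δ = 12.81°  ✓
  (1,6): δ = 107.85°  ·
  (2,3): δ = 125.10°  ·
  (2,4): δ = 63.00°  ✓
  (2,5): δ = 12.82°  ✓
  (2,6): δ = 82.22°  ·
  (3,4): δ = 117.90°  ·
  (3,5): δ = 67.72°  ✓
  (3,6): δ = 27.32°  ✓
  (4,5): δ = 129.82°  ·
  (4,6): δ = 34.78°  ✓
  (5,6): δ = 84.96°  ·
antipodal pairs: 9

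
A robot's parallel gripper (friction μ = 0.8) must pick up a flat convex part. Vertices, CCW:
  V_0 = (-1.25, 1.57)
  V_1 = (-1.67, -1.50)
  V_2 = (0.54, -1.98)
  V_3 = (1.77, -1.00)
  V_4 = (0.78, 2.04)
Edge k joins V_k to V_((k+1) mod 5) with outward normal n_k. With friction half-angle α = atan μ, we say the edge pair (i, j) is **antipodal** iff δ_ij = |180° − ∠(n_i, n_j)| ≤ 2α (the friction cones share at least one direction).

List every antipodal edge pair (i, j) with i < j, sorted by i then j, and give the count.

count = 5; pairs: (0,2), (0,3), (1,3), (1,4), (2,4)

α = atan 0.8 = 38.66°;  2α = 77.32°
n_0 = (-0.9908, +0.1355)
n_1 = (-0.2122, -0.9772)
n_2 = (+0.6231, -0.7821)
n_3 = (+0.9509, +0.3097)
n_4 = (-0.2256, +0.9742)
  (0,1): δ = 94.46°  ·
  (0,2): δ = 43.66°  ✓
  (0,3): δ = 25.83°  ✓
  (0,4): δ = 110.83°  ·
  (1,2): δ = 129.20°  ·
  (1,3): δ = 59.71°  ✓
  (1,4): δ = 25.29°  ✓
  (2,3): δ = 110.51°  ·
  (2,4): δ = 25.51°  ✓
  (3,4): δ = 95.00°  ·
antipodal pairs: 5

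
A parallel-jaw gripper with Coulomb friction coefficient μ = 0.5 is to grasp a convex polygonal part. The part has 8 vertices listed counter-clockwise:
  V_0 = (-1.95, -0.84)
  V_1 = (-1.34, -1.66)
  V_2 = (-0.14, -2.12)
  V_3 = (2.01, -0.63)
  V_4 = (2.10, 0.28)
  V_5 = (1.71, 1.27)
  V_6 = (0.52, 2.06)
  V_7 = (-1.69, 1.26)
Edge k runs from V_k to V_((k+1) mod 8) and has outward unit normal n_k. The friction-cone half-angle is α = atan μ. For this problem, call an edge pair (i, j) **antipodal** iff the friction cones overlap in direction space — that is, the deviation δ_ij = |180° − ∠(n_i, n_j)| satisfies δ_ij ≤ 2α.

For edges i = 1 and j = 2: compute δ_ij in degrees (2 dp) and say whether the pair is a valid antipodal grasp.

α = atan 0.5 = 26.57°;  2α = 53.13°
edge 1: e_1 = (+1.20, -0.46);  n_1 = (-0.3579, -0.9337)
edge 2: e_2 = (+2.15, +1.49);  n_2 = (+0.5696, -0.8219)
∠(n_1, n_2) = 55.70°
δ = |180° − 55.70°| = 124.30°
124.30° > 2α = 53.13°  →  invalid

δ = 124.30°, invalid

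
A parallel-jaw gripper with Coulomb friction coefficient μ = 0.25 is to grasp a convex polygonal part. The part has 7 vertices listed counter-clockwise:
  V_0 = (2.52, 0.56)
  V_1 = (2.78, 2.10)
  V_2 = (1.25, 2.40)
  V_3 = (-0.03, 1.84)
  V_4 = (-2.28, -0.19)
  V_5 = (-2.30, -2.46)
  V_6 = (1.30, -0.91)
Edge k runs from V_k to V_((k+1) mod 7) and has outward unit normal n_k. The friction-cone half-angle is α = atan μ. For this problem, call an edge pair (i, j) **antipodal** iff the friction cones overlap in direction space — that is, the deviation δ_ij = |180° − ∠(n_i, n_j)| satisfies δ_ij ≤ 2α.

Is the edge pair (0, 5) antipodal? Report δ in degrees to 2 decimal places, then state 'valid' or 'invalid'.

α = atan 0.25 = 14.04°;  2α = 28.07°
edge 0: e_0 = (+0.26, +1.54);  n_0 = (+0.9860, -0.1665)
edge 5: e_5 = (+3.60, +1.55);  n_5 = (+0.3955, -0.9185)
∠(n_0, n_5) = 57.12°
δ = |180° − 57.12°| = 122.88°
122.88° > 2α = 28.07°  →  invalid

δ = 122.88°, invalid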